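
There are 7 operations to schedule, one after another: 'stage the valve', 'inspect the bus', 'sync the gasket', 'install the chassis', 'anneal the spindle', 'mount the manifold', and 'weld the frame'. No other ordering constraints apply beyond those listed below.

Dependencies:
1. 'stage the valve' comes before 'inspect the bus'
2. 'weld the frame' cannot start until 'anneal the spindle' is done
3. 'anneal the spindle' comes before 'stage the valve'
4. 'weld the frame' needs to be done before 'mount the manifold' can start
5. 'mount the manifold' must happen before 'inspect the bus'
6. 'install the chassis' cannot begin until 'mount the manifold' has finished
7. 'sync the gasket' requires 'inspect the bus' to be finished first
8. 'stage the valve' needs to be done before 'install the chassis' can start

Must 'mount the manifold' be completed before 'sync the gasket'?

Yes

Tracing the constraints gives a chain: 'mount the manifold' → 'inspect the bus' → 'sync the gasket'.
So 'mount the manifold' must precede 'sync the gasket' in any valid ordering.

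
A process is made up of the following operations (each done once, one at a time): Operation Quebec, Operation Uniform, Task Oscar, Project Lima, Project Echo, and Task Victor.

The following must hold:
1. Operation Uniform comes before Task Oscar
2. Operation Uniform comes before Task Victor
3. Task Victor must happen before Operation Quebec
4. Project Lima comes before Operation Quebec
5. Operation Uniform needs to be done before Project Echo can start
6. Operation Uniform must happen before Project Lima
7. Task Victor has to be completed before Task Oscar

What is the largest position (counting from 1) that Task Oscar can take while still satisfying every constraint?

6

Nothing depends on Task Oscar, so it can be the final operation, position 6.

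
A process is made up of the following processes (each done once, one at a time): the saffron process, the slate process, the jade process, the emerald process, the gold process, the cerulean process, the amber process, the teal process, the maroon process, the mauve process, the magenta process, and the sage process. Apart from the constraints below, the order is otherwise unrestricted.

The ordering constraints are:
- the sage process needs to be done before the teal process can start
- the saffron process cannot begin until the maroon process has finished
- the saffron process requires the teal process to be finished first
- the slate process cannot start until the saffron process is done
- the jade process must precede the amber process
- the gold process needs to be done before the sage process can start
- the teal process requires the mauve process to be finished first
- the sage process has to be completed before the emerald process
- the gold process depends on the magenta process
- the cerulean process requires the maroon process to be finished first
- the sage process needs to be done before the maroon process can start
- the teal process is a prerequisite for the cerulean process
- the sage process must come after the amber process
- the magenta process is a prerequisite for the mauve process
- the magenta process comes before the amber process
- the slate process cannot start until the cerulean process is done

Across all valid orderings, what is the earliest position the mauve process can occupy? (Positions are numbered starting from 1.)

2

The only process forced before the mauve process (directly or transitively) is the magenta process.
So at minimum 1 process comes before the mauve process, putting the mauve process no earlier than position 2. That position is achievable by scheduling exactly that predecessor first.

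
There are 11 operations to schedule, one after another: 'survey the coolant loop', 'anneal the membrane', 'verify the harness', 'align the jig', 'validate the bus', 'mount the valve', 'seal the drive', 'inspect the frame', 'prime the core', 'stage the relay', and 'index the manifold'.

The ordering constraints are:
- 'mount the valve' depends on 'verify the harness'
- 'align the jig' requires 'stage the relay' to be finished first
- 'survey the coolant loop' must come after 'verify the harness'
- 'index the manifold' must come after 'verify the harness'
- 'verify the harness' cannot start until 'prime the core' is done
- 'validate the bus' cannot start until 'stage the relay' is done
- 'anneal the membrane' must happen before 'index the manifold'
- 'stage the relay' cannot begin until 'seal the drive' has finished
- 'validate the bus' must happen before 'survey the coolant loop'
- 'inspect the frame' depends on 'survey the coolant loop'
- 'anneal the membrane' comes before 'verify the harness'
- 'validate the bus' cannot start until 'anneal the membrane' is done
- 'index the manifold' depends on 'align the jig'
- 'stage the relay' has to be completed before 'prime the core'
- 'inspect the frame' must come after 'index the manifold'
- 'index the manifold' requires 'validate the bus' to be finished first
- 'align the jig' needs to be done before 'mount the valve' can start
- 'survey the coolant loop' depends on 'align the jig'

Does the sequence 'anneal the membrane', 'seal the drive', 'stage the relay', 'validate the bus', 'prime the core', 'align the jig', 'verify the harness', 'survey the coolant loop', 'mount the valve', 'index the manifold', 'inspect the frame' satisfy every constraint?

Every stated constraint is respected: 'anneal the membrane' sits at position 1, ahead of 'index the manifold' at position 10, and each of the other listed pairs likewise has the predecessor earlier in the sequence.

Yes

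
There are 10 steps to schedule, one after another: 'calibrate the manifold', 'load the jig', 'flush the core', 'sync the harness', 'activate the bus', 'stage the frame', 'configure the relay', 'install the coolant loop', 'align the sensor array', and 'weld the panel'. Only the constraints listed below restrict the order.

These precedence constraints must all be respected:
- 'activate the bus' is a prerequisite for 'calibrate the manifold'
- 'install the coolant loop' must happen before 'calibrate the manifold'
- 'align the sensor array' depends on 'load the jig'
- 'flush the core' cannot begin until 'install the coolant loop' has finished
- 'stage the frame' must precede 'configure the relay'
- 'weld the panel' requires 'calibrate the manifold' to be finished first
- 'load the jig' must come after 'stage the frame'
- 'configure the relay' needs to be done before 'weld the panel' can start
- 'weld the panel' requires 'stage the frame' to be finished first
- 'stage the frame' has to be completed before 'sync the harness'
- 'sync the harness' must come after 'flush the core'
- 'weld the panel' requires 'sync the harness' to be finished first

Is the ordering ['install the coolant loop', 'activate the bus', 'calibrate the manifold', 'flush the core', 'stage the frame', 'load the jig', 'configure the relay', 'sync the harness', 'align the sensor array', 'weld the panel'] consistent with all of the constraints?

Yes

Checking each listed constraint against this order: for instance, 'calibrate the manifold' is in position 3 and 'weld the panel' in position 10, so that constraint holds — and the remaining constraints check out the same way.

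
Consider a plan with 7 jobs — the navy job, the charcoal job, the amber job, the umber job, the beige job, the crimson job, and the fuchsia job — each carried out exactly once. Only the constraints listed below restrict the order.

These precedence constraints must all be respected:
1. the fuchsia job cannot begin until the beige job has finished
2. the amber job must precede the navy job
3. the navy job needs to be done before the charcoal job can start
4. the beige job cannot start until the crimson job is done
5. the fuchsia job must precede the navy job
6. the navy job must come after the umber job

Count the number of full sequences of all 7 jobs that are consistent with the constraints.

3 jobs have no prerequisites (the amber job, the umber job, the crimson job), so any of them could come first.
Enumerating by repeatedly choosing an available job (one whose prerequisites are all placed) gives 20 distinct complete orderings.

20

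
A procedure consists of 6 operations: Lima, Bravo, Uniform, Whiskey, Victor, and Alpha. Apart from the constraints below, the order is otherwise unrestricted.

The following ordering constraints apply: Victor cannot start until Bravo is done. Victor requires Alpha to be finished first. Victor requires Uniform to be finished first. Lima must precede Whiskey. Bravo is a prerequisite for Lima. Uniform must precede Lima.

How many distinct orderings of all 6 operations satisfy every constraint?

3 operations have no prerequisites (Bravo, Uniform, Alpha), so any of them could come first.
Counting all ways to extend the partial order to a total order gives 24.

24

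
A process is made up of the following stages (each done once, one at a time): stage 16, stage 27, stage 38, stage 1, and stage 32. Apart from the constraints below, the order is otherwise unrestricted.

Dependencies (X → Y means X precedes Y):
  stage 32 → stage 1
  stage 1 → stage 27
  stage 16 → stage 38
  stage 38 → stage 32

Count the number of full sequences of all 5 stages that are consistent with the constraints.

Only stage 16 has no prerequisites, so it must go first.
Continuing from there, at each step only one stage has all its prerequisites placed, so the ordering is fully determined — there is exactly 1.

1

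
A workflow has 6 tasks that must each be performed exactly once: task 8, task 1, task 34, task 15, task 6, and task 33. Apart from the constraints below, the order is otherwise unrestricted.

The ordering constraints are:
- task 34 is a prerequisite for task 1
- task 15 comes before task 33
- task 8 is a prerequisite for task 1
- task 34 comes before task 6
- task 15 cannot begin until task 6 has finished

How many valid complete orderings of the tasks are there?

14

The tasks with no prerequisites are task 8, task 34; any of them can be placed first.
Systematically extending each partial ordering one task at a time and counting, there are 14 complete orderings.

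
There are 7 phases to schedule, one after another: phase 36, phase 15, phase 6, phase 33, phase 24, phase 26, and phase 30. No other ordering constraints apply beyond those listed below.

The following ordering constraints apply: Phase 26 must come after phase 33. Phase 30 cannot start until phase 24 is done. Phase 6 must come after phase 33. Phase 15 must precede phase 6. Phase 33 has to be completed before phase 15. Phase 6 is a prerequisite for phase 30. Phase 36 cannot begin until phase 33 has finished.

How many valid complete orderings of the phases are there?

The phases with no prerequisites are phase 33, phase 24; any of them can be placed first.
Enumerating by repeatedly choosing an available phase (one whose prerequisites are all placed) gives 110 distinct complete orderings.

110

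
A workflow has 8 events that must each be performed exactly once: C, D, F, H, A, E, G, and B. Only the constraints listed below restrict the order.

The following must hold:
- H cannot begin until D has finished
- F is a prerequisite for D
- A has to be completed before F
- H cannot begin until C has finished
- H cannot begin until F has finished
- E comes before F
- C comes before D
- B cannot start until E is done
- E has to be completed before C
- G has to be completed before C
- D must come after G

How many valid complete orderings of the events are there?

The events with no prerequisites are A, E, G; any of them can be placed first.
Enumerating by repeatedly choosing an available event (one whose prerequisites are all placed) gives 98 distinct complete orderings.

98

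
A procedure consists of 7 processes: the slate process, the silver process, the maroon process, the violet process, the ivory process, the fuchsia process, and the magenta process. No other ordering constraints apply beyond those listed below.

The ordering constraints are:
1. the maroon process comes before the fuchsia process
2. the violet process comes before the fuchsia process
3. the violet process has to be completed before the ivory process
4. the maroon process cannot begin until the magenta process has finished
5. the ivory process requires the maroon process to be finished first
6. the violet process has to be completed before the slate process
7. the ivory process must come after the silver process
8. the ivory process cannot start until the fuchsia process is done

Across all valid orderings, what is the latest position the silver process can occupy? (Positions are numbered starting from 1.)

6

Following the constraints forward from the silver process, its only required successor is the ivory process.
With 1 mandatory successor out of 7 processes total, the latest slot for the silver process is 7−1 = 6, and it's reachable by doing all non-successors before the silver process.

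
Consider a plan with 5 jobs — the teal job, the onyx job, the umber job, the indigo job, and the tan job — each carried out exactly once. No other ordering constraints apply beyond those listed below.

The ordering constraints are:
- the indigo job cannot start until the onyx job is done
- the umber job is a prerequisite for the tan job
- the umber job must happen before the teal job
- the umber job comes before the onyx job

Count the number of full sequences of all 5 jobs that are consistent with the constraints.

12

Only the umber job has no prerequisites, so it must go first.
Enumerating by repeatedly choosing an available job (one whose prerequisites are all placed) gives 12 distinct complete orderings.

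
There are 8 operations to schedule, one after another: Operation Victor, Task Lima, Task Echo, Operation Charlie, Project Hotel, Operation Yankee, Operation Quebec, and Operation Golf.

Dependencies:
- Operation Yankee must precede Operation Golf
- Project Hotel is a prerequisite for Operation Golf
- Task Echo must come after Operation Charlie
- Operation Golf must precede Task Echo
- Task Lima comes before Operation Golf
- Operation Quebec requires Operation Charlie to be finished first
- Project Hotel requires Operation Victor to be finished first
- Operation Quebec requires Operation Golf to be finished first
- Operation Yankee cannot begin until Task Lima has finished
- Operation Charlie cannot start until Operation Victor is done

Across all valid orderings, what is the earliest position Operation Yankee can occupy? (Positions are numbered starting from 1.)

2

Working backwards through the constraints from Operation Yankee, its only required predecessor is Task Lima.
So at minimum 1 operation comes before Operation Yankee, putting Operation Yankee no earlier than position 2. That position is achievable by scheduling exactly that predecessor first.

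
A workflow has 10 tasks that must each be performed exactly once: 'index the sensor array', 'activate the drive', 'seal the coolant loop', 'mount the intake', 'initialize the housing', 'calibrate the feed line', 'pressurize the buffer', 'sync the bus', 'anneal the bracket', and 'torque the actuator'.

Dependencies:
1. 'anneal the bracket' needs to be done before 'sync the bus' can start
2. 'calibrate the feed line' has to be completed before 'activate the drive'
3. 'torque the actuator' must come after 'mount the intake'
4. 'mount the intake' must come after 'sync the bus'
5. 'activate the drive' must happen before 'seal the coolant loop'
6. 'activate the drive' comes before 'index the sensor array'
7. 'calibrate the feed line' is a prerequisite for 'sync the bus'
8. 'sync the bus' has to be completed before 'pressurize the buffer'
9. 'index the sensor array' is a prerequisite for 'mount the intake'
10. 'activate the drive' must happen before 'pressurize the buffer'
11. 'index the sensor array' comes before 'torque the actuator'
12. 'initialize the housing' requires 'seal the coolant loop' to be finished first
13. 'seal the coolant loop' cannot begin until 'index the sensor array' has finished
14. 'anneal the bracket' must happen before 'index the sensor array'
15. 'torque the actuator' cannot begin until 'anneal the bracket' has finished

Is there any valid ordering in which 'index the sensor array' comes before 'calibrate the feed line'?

Following 'calibrate the feed line' → 'activate the drive' → 'index the sensor array', 'calibrate the feed line' must precede 'index the sensor array' in every valid ordering.
So no valid ordering can have 'index the sensor array' before 'calibrate the feed line'.

No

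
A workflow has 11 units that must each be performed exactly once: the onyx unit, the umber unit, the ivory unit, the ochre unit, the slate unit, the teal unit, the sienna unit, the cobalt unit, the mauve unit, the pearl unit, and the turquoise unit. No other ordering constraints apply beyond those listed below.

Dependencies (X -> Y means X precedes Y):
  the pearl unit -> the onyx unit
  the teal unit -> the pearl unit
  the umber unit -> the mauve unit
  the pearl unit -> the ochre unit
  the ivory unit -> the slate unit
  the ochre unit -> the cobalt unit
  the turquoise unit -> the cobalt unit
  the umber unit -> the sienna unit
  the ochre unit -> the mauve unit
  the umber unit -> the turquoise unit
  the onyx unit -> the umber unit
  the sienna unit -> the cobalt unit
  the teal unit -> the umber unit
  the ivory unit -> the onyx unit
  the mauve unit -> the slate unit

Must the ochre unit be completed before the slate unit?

Chaining the stated constraints: the ochre unit → the mauve unit → the slate unit.
So the ochre unit must precede the slate unit in any valid ordering.

Yes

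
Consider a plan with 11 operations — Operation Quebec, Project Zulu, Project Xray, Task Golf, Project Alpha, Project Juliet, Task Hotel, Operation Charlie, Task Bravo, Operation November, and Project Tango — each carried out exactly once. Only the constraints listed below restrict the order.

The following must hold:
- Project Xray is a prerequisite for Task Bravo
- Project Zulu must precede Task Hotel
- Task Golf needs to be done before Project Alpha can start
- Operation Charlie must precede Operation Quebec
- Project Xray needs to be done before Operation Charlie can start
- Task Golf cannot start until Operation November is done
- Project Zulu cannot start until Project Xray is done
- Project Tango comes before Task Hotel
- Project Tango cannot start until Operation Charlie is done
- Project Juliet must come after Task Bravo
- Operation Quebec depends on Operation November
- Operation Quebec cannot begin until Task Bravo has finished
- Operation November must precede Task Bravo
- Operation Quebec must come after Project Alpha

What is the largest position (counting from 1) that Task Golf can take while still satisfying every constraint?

9

Every operation that must follow Task Golf has to come after it. Tracing all chains starting from Task Golf, those operations are: Operation Quebec, Project Alpha — 2 in total.
So at least 2 operations follow Task Golf, putting Task Golf no later than position 9. That position is achievable by scheduling everything else first.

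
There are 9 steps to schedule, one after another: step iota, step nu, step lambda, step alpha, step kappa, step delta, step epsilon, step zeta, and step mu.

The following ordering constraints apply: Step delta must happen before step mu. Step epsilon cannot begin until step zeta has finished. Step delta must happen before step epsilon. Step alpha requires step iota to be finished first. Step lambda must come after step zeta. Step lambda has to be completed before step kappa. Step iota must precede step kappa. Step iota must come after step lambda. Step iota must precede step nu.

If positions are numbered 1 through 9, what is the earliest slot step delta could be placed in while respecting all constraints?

1

Step delta has no prerequisites at all, so it can go in position 1.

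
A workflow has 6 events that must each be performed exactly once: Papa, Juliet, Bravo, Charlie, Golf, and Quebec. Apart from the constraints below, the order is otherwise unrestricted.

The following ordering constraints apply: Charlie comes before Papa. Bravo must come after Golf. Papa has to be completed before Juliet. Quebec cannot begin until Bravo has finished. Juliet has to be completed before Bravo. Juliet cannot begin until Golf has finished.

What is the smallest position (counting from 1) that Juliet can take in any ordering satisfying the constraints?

4

Every event that must precede Juliet has to come before it. Tracing all chains that end at Juliet, those events are: Papa, Charlie, Golf — 3 in total.
So at minimum 3 events come before Juliet, putting Juliet no earlier than position 4. That position is achievable by scheduling exactly those predecessors first.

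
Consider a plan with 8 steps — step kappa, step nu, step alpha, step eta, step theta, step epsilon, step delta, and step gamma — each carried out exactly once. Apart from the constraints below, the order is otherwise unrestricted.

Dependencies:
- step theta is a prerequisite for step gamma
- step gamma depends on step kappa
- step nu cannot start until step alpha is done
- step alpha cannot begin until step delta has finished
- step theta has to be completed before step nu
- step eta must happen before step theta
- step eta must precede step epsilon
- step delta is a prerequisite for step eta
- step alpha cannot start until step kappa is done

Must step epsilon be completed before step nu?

Nothing in the constraints links step epsilon and step nu; they are unordered relative to each other.
A valid ordering placing step nu before step epsilon exists, so the answer is no.

No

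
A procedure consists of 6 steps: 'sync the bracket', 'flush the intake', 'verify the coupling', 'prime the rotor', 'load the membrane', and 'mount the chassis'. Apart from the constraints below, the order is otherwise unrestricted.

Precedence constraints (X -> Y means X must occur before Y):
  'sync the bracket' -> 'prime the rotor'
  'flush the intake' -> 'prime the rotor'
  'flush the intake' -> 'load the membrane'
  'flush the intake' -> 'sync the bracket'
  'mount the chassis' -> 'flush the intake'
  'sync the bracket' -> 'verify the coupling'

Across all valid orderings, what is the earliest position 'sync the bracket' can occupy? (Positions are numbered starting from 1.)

Every step that must precede 'sync the bracket' has to come before it. Tracing all chains that end at 'sync the bracket', those steps are: 'flush the intake', 'mount the chassis' — 2 in total.
With 2 mandatory predecessors, the earliest 'sync the bracket' can sit is position 2+1 = 3, and placing just those 2 first achieves it.

3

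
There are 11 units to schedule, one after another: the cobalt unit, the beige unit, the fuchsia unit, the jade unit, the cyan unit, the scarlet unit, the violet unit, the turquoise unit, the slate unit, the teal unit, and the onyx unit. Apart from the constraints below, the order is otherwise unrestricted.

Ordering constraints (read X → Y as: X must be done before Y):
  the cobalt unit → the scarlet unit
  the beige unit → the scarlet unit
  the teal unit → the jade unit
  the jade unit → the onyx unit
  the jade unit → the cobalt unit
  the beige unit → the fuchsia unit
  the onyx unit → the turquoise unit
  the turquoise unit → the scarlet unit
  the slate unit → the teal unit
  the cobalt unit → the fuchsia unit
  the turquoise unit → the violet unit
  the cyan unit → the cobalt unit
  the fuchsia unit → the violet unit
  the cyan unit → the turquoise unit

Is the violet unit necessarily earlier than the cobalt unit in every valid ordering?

There is a chain the cobalt unit → the fuchsia unit → the violet unit, which puts the cobalt unit before the violet unit.
So the violet unit never precedes the cobalt unit.

No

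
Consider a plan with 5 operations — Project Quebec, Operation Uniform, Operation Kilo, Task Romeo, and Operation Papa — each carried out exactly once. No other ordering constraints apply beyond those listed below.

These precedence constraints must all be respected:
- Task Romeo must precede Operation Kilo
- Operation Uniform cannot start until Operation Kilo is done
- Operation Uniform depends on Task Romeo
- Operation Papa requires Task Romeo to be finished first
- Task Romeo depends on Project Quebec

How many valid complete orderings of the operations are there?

3

Only Project Quebec has no prerequisites, so it must go first.
Enumerating by repeatedly choosing an available operation (one whose prerequisites are all placed) gives 3 distinct complete orderings.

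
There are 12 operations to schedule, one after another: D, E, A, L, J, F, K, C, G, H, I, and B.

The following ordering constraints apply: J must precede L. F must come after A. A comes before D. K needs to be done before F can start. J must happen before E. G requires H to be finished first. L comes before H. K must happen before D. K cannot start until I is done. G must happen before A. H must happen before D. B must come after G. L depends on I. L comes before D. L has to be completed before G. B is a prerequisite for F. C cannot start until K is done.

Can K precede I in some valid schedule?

No

There is a dependency chain I → K, so K always comes after I.
So no valid ordering can have K before I.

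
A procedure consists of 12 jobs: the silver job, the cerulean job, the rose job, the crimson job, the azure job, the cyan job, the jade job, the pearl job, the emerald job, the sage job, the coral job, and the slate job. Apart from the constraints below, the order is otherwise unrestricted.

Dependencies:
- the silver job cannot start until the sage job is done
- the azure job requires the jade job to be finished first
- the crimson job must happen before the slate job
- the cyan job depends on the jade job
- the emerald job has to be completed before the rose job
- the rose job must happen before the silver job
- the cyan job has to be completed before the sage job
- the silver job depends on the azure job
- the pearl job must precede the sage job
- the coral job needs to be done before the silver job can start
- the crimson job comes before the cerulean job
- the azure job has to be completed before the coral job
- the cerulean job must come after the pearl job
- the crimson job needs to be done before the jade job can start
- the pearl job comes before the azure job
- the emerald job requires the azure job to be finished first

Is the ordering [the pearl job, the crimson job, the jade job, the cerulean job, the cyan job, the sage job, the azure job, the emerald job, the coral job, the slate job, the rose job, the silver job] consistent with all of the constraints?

Every stated constraint is respected: the crimson job sits at position 2, ahead of the slate job at position 10, and each of the other listed pairs likewise has the predecessor earlier in the sequence.

Yes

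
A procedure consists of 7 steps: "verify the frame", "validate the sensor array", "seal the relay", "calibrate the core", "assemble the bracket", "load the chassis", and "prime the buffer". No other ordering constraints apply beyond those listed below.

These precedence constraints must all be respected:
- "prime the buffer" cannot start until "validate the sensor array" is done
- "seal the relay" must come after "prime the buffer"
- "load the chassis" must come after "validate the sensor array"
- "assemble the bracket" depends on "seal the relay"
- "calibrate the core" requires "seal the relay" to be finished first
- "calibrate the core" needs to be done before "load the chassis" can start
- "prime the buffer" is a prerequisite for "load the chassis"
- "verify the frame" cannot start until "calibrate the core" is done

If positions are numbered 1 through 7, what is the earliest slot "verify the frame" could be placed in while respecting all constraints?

Every step that must precede "verify the frame" has to come before it. Tracing all chains that end at "verify the frame", those steps are: "validate the sensor array", "seal the relay", "calibrate the core", "prime the buffer" — 4 in total.
So at minimum 4 steps come before "verify the frame", putting "verify the frame" no earlier than position 5. That position is achievable by scheduling exactly those predecessors first.

5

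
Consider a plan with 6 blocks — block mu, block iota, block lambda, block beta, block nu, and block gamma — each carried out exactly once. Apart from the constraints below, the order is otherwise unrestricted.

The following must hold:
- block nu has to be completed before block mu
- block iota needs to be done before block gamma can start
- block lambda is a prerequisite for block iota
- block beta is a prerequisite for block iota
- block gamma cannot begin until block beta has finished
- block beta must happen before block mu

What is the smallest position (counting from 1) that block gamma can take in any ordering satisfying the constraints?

Working backwards through the constraints from block gamma, its full set of required predecessors is block iota, block lambda, block beta — 3 of them.
With 3 mandatory predecessors, the earliest block gamma can sit is position 3+1 = 4, and placing just those 3 first achieves it.

4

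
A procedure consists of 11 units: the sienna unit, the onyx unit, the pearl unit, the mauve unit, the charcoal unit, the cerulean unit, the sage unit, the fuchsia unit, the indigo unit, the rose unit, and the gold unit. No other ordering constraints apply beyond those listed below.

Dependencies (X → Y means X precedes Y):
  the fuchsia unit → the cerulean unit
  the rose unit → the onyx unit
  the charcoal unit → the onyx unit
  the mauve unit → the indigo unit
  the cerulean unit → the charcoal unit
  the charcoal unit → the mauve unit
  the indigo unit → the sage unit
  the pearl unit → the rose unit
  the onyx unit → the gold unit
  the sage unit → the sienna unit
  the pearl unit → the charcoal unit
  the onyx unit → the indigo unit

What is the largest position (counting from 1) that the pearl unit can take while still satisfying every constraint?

Following every chain forward from the pearl unit, the units that must come later are the sienna unit, the onyx unit, the mauve unit, the charcoal unit, the sage unit, the indigo unit, the rose unit, the gold unit — 8 of them.
With 8 mandatory successors out of 11 units total, the latest slot for the pearl unit is 11−8 = 3, and it's reachable by doing all non-successors before the pearl unit.

3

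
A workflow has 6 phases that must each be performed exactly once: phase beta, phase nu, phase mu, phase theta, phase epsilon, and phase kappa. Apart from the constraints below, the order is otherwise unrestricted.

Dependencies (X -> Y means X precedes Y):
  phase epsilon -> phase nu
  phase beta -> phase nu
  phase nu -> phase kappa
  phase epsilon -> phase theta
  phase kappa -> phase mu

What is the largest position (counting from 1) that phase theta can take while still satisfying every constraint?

6

No constraint forces any phase after phase theta, so it can be placed last, in position 6.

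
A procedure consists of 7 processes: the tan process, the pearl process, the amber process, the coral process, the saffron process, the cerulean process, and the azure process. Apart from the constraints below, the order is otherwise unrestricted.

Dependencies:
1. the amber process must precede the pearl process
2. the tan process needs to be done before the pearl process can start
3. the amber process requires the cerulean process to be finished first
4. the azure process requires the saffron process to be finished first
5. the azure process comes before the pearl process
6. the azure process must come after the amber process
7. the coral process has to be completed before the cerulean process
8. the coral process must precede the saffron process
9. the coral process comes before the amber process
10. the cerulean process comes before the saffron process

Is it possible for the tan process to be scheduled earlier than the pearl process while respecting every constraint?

The tan process is actually forced before the pearl process by the constraints, so certainly some valid ordering has the tan process first.

Yes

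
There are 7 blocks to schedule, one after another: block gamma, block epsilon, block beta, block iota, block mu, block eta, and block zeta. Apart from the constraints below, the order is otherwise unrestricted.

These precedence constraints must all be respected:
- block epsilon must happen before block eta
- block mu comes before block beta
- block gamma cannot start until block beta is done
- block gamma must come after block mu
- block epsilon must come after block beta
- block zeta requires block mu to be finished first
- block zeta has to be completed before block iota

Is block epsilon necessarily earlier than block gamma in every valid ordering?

No

Block epsilon and block gamma are not related by any chain of constraints.
There exist valid orderings with block gamma before block epsilon, so block epsilon is not required to come first.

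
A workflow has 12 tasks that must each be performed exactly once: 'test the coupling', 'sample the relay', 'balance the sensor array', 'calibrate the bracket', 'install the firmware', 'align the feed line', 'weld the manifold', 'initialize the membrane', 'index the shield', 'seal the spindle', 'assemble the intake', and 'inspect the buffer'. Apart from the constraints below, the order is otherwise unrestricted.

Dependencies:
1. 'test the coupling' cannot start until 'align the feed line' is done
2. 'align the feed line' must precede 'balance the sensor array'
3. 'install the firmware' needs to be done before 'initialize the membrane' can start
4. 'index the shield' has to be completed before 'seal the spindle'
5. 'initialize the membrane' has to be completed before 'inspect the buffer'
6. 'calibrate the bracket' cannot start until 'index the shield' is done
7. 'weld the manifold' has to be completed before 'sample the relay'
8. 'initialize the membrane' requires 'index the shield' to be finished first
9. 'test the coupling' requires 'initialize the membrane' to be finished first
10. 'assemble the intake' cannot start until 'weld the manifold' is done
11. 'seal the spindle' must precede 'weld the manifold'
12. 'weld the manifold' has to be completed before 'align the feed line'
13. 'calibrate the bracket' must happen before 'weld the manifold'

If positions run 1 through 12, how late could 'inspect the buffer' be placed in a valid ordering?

12

No constraint forces any task after 'inspect the buffer', so it can be placed last, in position 12.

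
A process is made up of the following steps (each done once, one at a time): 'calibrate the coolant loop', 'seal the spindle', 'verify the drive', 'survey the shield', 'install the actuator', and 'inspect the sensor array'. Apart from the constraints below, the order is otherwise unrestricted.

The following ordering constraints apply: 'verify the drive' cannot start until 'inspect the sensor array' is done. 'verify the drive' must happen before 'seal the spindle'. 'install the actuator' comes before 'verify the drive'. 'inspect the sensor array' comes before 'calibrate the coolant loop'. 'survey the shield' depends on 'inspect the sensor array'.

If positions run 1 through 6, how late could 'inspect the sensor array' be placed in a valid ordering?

The steps that are forced after 'inspect the sensor array', directly or by a chain of constraints, are 'calibrate the coolant loop', 'seal the spindle', 'verify the drive', 'survey the shield'. That's 4 steps.
With 4 mandatory successors out of 6 steps total, the latest slot for 'inspect the sensor array' is 6−4 = 2, and it's reachable by doing all non-successors before 'inspect the sensor array'.

2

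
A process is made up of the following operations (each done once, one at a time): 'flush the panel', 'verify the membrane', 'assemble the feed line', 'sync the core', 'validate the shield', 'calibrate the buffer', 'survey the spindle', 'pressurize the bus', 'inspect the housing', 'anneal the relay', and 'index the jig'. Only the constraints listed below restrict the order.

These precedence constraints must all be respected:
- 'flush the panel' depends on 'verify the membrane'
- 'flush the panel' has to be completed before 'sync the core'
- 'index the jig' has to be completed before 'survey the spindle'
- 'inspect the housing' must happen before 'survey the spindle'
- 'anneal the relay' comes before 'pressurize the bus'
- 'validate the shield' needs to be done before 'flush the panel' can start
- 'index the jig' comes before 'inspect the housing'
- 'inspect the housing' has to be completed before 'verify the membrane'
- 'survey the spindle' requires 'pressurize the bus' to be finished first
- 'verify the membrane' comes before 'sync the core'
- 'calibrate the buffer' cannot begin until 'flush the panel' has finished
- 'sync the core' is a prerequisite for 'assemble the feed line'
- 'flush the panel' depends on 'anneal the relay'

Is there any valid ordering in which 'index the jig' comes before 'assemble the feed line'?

Yes

'index the jig' is actually forced before 'assemble the feed line' by the constraints, so certainly some valid ordering has 'index the jig' first.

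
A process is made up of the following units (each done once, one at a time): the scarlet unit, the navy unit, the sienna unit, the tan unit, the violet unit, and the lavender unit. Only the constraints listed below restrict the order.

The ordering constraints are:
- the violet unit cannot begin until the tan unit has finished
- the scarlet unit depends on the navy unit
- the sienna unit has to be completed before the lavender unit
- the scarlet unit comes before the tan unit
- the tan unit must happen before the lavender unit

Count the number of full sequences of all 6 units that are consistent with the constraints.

2 units have no prerequisites (the navy unit, the sienna unit), so any of them could come first.
Systematically extending each partial ordering one unit at a time and counting, there are 9 complete orderings.

9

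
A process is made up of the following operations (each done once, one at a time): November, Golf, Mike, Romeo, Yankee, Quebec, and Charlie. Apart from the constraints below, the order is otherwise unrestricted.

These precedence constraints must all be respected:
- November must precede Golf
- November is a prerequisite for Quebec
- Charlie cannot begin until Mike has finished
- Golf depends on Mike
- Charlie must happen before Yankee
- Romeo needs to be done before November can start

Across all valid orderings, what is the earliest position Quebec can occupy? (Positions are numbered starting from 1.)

3

Every operation that must precede Quebec has to come before it. Tracing all chains that end at Quebec, those operations are: November, Romeo — 2 in total.
So at minimum 2 operations come before Quebec, putting Quebec no earlier than position 3. That position is achievable by scheduling exactly those predecessors first.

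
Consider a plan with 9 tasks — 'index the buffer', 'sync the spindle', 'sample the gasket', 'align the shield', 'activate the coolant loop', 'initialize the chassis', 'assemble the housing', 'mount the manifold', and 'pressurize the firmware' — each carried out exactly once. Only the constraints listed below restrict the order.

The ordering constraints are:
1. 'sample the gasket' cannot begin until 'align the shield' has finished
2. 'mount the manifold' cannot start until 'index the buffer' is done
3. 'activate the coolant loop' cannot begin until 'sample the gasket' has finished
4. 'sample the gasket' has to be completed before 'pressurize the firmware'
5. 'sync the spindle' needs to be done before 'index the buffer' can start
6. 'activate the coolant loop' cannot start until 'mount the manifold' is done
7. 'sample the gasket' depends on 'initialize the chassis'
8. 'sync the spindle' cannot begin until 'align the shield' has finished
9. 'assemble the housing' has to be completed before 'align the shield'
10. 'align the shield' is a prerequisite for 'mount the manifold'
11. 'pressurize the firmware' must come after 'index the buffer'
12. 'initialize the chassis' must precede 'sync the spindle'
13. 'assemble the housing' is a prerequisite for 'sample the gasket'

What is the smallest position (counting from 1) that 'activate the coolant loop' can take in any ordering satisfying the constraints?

8

Working backwards through the constraints from 'activate the coolant loop', its full set of required predecessors is 'index the buffer', 'sync the spindle', 'sample the gasket', 'align the shield', 'initialize the chassis', 'assemble the housing', 'mount the manifold' — 7 of them.
So at minimum 7 tasks come before 'activate the coolant loop', putting 'activate the coolant loop' no earlier than position 8. That position is achievable by scheduling exactly those predecessors first.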